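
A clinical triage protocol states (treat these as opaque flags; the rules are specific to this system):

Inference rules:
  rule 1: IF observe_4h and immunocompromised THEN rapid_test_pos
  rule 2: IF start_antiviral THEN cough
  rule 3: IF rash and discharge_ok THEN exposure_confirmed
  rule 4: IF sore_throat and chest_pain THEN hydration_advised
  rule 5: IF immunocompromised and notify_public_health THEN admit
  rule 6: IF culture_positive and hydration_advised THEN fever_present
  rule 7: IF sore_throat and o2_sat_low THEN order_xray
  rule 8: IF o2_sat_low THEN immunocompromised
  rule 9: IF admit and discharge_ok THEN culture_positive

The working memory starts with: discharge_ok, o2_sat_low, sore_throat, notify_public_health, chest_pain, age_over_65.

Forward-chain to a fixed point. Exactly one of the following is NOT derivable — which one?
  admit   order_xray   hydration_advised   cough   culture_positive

Round 1 fires rule 4, rule 7, rule 8, giving hydration_advised, order_xray, immunocompromised.
Round 2 fires rule 5, giving admit.
Round 3 fires rule 9, giving culture_positive.
Round 4 fires rule 6, giving fever_present.
Derived: culture_positive (round 3), order_xray (round 1), hydration_advised (round 1), admit (round 2). cough never appears in any round.

cough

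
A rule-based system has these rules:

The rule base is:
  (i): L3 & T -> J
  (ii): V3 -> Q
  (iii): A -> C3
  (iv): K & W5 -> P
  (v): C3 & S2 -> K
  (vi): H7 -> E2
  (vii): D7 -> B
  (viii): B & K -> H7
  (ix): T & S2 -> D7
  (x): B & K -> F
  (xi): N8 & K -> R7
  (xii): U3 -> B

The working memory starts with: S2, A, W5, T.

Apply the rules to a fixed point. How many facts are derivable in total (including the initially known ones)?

Round 1 — (iii), (ix), derive C3, D7.
Round 2 — (v), (vii), derive K, B.
Round 3 — (iv), (viii), (x), derive P, H7, F.
Round 4 — (vi), derive E2.
Closure: {A, B, C3, D7, E2, F, H7, K, P, S2, T, W5} — 12 facts.

12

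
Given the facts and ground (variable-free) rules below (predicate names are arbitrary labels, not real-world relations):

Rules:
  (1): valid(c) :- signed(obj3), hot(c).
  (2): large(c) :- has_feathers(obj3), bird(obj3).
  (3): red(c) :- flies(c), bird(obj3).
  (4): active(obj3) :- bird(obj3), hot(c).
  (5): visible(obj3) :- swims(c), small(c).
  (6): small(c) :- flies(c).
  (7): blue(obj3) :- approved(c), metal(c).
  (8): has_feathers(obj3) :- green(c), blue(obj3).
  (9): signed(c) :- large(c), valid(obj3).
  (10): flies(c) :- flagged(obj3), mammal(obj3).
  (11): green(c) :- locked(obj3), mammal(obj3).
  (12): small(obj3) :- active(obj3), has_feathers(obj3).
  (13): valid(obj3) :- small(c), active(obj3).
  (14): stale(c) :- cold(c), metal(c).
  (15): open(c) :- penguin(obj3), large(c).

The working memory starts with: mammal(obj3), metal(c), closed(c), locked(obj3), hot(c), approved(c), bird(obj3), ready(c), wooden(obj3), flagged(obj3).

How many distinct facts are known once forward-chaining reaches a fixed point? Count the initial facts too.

[1] (4) [active(obj3) :- bird(obj3), hot(c).]; (7) [blue(obj3) :- approved(c), metal(c).]; (10) [flies(c) :- flagged(obj3), mammal(obj3).]; (11) [green(c) :- locked(obj3), mammal(obj3).]. ⇒ new: active(obj3), blue(obj3), flies(c), green(c).
[2] (3) [red(c) :- flies(c), bird(obj3).]; (6) [small(c) :- flies(c).]; (8) [has_feathers(obj3) :- green(c), blue(obj3).]. ⇒ new: red(c), small(c), has_feathers(obj3).
[3] (2) [large(c) :- has_feathers(obj3), bird(obj3).]; (12) [small(obj3) :- active(obj3), has_feathers(obj3).]; (13) [valid(obj3) :- small(c), active(obj3).]. ⇒ new: large(c), small(obj3), valid(obj3).
[4] (9) [signed(c) :- large(c), valid(obj3).]. ⇒ new: signed(c).
Closure: {active(obj3), approved(c), bird(obj3), blue(obj3), closed(c), flagged(obj3), flies(c), green(c), has_feathers(obj3), hot(c), large(c), locked(obj3), mammal(obj3), metal(c), ready(c), red(c), signed(c), small(c), small(obj3), valid(obj3), wooden(obj3)} — 21 facts.

21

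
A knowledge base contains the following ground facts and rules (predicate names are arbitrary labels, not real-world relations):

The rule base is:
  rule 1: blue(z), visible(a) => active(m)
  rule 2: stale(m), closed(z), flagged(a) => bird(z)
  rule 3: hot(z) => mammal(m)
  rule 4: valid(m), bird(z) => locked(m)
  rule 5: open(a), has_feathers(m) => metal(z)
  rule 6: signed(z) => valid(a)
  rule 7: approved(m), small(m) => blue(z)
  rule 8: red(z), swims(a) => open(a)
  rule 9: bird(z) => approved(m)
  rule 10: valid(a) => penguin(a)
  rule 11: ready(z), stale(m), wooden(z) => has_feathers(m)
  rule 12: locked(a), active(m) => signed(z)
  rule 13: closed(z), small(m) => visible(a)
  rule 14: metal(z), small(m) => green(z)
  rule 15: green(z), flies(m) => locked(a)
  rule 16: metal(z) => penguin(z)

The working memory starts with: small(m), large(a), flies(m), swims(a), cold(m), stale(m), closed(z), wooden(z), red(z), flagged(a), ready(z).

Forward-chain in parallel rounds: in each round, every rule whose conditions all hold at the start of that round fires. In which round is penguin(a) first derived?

7

Round 1 fires rule 2, rule 8, rule 11, rule 13, giving bird(z), open(a), has_feathers(m), visible(a).
Round 2 fires rule 5, rule 9, giving metal(z), approved(m).
Round 3 fires rule 7, rule 14, rule 16, giving blue(z), green(z), penguin(z).
Round 4 fires rule 1, rule 15, giving active(m), locked(a).
Round 5 fires rule 12, giving signed(z).
Round 6 fires rule 6, giving valid(a).
Round 7 fires rule 10, giving penguin(a).
penguin(a) first appears in round 7.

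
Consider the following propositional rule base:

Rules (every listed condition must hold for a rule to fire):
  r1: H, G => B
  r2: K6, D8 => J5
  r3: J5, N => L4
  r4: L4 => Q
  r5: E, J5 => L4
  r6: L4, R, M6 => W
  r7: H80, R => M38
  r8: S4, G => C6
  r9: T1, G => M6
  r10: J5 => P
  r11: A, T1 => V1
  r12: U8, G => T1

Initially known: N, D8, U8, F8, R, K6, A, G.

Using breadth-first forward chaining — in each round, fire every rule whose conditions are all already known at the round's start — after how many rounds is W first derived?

Round 1 fires r2, r12, giving J5, T1.
Round 2 fires r3, r9, r10, r11, giving L4, M6, P, V1.
Round 3 fires r4, r6, giving Q, W.
W first appears in round 3.

3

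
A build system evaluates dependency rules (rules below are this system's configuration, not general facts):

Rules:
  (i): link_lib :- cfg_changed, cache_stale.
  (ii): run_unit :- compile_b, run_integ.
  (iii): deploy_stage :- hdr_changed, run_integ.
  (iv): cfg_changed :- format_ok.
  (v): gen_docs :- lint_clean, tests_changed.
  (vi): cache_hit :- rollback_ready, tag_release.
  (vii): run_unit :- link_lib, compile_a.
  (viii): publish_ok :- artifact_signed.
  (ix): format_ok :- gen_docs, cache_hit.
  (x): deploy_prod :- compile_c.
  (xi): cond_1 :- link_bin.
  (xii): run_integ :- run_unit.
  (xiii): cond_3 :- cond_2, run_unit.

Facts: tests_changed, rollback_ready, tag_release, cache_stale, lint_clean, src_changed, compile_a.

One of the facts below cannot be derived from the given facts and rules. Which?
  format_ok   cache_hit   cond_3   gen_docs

cond_3

Round 1 — (v), (vi), derive gen_docs, cache_hit.
Round 2 — (ix), derive format_ok.
Round 3 — (iv), derive cfg_changed.
Round 4 — (i), derive link_lib.
Round 5 — (vii), derive run_unit.
Round 6 — (xii), derive run_integ.
Derived: cache_hit (round 1), gen_docs (round 1), format_ok (round 2). cond_3 never appears in any round.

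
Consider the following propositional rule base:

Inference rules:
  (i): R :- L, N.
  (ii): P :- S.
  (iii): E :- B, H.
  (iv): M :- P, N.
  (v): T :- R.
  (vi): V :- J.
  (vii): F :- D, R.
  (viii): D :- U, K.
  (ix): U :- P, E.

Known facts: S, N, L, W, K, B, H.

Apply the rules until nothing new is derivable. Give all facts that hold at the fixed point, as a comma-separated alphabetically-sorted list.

B, D, E, F, H, K, L, M, N, P, R, S, T, U, W

Round 1 — (i), (ii), (iii), derive R, P, E.
Round 2 — (iv), (v), (ix), derive M, T, U.
Round 3 — (viii), derive D.
Round 4 — (vii), derive F.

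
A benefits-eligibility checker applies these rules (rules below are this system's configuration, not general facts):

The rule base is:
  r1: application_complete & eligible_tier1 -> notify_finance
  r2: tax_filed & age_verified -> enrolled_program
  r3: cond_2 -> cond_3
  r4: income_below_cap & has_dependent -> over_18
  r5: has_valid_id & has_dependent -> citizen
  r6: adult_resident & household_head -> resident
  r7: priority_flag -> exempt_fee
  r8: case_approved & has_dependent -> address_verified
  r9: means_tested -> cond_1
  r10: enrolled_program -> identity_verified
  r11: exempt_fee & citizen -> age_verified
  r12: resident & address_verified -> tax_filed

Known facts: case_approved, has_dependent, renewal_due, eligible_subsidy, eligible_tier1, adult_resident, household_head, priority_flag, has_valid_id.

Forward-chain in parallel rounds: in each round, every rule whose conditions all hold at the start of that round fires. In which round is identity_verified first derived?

Round 1: r5 [has_valid_id & has_dependent -> citizen]; r6 [adult_resident & household_head -> resident]; r7 [priority_flag -> exempt_fee]; r8 [case_approved & has_dependent -> address_verified]. New: citizen, resident, exempt_fee, address_verified.
Round 2: r11 [exempt_fee & citizen -> age_verified]; r12 [resident & address_verified -> tax_filed]. New: age_verified, tax_filed.
Round 3: r2 [tax_filed & age_verified -> enrolled_program]. New: enrolled_program.
Round 4: r10 [enrolled_program -> identity_verified]. New: identity_verified.
identity_verified first appears in round 4.

4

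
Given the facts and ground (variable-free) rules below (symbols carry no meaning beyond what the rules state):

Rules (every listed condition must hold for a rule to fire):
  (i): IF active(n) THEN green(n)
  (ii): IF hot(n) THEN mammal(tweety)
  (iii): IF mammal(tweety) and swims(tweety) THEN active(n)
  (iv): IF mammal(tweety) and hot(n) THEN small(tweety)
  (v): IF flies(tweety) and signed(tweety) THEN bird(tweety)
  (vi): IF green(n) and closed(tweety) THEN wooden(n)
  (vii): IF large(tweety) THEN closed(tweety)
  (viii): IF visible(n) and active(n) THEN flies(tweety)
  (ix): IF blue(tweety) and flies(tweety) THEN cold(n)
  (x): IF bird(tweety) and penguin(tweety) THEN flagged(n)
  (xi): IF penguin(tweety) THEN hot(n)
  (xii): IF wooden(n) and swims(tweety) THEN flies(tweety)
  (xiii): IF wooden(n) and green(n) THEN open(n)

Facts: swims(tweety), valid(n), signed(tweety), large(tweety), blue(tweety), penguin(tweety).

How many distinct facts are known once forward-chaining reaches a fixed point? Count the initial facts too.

18

Round 1 — (vii), (xi), derive closed(tweety), hot(n).
Round 2 — (ii), derive mammal(tweety).
Round 3 — (iii), (iv), derive active(n), small(tweety).
Round 4 — (i), derive green(n).
Round 5 — (vi), derive wooden(n).
Round 6 — (xii), (xiii), derive flies(tweety), open(n).
Round 7 — (v), (ix), derive bird(tweety), cold(n).
Round 8 — (x), derive flagged(n).
Closure: {active(n), bird(tweety), blue(tweety), closed(tweety), cold(n), flagged(n), flies(tweety), green(n), hot(n), large(tweety), mammal(tweety), open(n), penguin(tweety), signed(tweety), small(tweety), swims(tweety), valid(n), wooden(n)} — 18 facts.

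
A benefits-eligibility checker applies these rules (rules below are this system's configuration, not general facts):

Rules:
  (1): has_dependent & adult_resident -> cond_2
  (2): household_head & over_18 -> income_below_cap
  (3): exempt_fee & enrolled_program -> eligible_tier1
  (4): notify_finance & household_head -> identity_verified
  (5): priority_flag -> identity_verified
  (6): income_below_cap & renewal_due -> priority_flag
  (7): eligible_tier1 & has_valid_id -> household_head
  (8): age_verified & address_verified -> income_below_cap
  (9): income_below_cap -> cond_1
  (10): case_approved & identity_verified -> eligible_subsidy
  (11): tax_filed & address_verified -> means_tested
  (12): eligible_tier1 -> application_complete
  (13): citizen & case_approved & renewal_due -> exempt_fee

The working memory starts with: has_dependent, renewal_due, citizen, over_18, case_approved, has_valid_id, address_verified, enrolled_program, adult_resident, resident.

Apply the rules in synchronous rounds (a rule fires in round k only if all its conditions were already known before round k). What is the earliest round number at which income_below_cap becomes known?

Round 1: (1) [has_dependent & adult_resident -> cond_2]; (13) [citizen & case_approved & renewal_due -> exempt_fee]. Adds cond_2, exempt_fee.
Round 2: (3) [exempt_fee & enrolled_program -> eligible_tier1]. Adds eligible_tier1.
Round 3: (7) [eligible_tier1 & has_valid_id -> household_head]; (12) [eligible_tier1 -> application_complete]. Adds household_head, application_complete.
Round 4: (2) [household_head & over_18 -> income_below_cap]. Adds income_below_cap.
income_below_cap first appears in round 4.

4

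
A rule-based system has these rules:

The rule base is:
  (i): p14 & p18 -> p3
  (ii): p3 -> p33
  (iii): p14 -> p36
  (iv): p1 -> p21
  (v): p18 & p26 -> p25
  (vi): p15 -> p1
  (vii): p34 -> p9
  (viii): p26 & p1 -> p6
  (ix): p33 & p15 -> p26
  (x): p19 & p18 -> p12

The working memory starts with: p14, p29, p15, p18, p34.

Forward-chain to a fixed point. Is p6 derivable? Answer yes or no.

Round 1: (i) [p14 & p18 -> p3]; (iii) [p14 -> p36]; (vi) [p15 -> p1]; (vii) [p34 -> p9]. New: p3, p36, p1, p9.
Round 2: (ii) [p3 -> p33]; (iv) [p1 -> p21]. New: p33, p21.
Round 3: (ix) [p33 & p15 -> p26]. New: p26.
Round 4: (v) [p18 & p26 -> p25]; (viii) [p26 & p1 -> p6]. New: p25, p6.
p6 appears in round 4, so it is derivable.

yes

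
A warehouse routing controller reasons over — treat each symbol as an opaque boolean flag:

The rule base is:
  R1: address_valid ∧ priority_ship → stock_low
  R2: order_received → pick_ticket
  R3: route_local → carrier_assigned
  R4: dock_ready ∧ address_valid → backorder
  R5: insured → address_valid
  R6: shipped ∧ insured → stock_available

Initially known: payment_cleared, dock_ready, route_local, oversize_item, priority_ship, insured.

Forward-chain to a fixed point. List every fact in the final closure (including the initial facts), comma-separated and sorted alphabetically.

Round 1 — R3, R5, derive carrier_assigned, address_valid.
Round 2 — R1, R4, derive stock_low, backorder.

address_valid, backorder, carrier_assigned, dock_ready, insured, oversize_item, payment_cleared, priority_ship, route_local, stock_low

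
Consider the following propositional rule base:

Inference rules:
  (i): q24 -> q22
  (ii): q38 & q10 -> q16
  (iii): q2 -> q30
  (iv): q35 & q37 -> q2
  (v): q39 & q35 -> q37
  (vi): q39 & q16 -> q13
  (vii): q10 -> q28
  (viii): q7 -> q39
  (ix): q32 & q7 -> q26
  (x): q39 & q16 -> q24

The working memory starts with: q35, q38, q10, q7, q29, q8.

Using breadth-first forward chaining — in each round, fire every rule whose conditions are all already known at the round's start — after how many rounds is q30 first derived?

Round 1: (ii) [q38 & q10 -> q16]; (vii) [q10 -> q28]; (viii) [q7 -> q39]. Adds q16, q28, q39.
Round 2: (v) [q39 & q35 -> q37]; (vi) [q39 & q16 -> q13]; (x) [q39 & q16 -> q24]. Adds q37, q13, q24.
Round 3: (i) [q24 -> q22]; (iv) [q35 & q37 -> q2]. Adds q22, q2.
Round 4: (iii) [q2 -> q30]. Adds q30.
q30 first appears in round 4.

4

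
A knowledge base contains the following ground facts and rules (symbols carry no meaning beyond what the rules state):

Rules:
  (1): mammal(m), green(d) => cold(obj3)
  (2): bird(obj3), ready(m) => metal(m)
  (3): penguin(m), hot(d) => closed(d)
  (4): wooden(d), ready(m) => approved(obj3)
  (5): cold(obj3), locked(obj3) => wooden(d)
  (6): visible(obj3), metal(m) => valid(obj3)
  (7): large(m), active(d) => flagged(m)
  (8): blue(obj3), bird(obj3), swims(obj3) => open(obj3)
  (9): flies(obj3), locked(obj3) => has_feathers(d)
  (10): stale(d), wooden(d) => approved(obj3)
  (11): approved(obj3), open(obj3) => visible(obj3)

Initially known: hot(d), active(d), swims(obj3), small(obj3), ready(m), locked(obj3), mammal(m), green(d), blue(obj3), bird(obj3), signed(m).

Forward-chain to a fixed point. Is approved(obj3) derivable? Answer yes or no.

Round 1: (1) [mammal(m), green(d) => cold(obj3)]; (2) [bird(obj3), ready(m) => metal(m)]; (8) [blue(obj3), bird(obj3), swims(obj3) => open(obj3)]. New: cold(obj3), metal(m), open(obj3).
Round 2: (5) [cold(obj3), locked(obj3) => wooden(d)]. New: wooden(d).
Round 3: (4) [wooden(d), ready(m) => approved(obj3)]. New: approved(obj3).
Round 4: (11) [approved(obj3), open(obj3) => visible(obj3)]. New: visible(obj3).
Round 5: (6) [visible(obj3), metal(m) => valid(obj3)]. New: valid(obj3).
approved(obj3) appears in round 3, so it is derivable.

yes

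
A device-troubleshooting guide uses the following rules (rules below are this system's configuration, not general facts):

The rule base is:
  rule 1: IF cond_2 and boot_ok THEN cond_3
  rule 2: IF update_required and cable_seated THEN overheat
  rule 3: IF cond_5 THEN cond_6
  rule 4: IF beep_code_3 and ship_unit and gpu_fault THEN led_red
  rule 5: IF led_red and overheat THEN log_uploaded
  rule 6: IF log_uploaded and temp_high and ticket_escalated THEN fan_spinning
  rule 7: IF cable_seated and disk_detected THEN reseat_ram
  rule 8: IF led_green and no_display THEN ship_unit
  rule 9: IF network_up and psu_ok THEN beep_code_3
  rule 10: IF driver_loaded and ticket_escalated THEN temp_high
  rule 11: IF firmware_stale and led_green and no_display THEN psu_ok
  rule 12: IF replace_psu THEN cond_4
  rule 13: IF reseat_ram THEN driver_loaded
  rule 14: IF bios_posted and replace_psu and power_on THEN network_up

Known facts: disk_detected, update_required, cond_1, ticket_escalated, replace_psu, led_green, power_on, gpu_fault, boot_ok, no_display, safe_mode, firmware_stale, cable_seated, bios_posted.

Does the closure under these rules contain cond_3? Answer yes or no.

Round 1 — rule 2, rule 7, rule 8, rule 11, rule 12, rule 14, derive overheat, reseat_ram, ship_unit, psu_ok, cond_4, network_up.
Round 2 — rule 9, rule 13, derive beep_code_3, driver_loaded.
Round 3 — rule 4, rule 10, derive led_red, temp_high.
Round 4 — rule 5, derive log_uploaded.
Round 5 — rule 6, derive fan_spinning.
Fixed point reached. cond_3 is concluded only by rule 1; rule 1 needs cond_2 (never derived).

no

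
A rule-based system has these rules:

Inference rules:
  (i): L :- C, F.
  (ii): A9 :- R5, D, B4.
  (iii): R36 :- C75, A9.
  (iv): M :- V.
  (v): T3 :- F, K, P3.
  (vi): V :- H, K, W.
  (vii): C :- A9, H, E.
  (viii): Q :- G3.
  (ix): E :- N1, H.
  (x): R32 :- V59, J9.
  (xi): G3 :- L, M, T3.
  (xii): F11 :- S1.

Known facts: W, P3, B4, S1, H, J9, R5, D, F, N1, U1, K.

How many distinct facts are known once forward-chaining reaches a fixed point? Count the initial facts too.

Round 1 — (ii), (v), (vi), (ix), (xii), derive A9, T3, V, E, F11.
Round 2 — (iv), (vii), derive M, C.
Round 3 — (i), derive L.
Round 4 — (xi), derive G3.
Round 5 — (viii), derive Q.
Closure: {A9, B4, C, D, E, F, F11, G3, H, J9, K, L, M, N1, P3, Q, R5, S1, T3, U1, V, W} — 22 facts.

22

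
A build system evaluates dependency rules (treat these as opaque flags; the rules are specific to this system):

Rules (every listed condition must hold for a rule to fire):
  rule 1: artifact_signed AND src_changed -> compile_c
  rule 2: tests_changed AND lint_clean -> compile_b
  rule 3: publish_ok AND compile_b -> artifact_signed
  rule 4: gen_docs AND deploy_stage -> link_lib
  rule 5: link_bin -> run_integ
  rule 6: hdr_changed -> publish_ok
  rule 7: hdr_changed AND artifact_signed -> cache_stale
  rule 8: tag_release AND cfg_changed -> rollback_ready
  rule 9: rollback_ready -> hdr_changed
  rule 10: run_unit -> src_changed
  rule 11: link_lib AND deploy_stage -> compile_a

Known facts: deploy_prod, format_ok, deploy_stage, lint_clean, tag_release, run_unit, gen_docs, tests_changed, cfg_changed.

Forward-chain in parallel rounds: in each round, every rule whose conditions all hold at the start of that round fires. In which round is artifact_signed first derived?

4

[1] rule 2 [tests_changed AND lint_clean -> compile_b]; rule 4 [gen_docs AND deploy_stage -> link_lib]; rule 8 [tag_release AND cfg_changed -> rollback_ready]; rule 10 [run_unit -> src_changed]. ⇒ new: compile_b, link_lib, rollback_ready, src_changed.
[2] rule 9 [rollback_ready -> hdr_changed]; rule 11 [link_lib AND deploy_stage -> compile_a]. ⇒ new: hdr_changed, compile_a.
[3] rule 6 [hdr_changed -> publish_ok]. ⇒ new: publish_ok.
[4] rule 3 [publish_ok AND compile_b -> artifact_signed]. ⇒ new: artifact_signed.
artifact_signed first appears in round 4.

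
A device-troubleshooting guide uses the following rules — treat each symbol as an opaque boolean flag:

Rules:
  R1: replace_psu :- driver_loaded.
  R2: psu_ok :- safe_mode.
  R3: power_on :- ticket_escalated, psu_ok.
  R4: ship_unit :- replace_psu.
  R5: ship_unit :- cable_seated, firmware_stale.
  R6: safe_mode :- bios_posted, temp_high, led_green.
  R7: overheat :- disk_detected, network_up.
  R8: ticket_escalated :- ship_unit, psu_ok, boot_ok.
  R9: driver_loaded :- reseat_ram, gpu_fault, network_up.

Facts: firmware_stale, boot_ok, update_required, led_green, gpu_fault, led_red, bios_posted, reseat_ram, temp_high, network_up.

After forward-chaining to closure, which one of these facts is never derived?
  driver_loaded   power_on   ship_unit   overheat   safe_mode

[1] R6 [safe_mode :- bios_posted, temp_high, led_green.]; R9 [driver_loaded :- reseat_ram, gpu_fault, network_up.]. ⇒ new: safe_mode, driver_loaded.
[2] R1 [replace_psu :- driver_loaded.]; R2 [psu_ok :- safe_mode.]. ⇒ new: replace_psu, psu_ok.
[3] R4 [ship_unit :- replace_psu.]. ⇒ new: ship_unit.
[4] R8 [ticket_escalated :- ship_unit, psu_ok, boot_ok.]. ⇒ new: ticket_escalated.
[5] R3 [power_on :- ticket_escalated, psu_ok.]. ⇒ new: power_on.
Derived: power_on (round 5), safe_mode (round 1), ship_unit (round 3), driver_loaded (round 1). overheat never appears in any round.

overheat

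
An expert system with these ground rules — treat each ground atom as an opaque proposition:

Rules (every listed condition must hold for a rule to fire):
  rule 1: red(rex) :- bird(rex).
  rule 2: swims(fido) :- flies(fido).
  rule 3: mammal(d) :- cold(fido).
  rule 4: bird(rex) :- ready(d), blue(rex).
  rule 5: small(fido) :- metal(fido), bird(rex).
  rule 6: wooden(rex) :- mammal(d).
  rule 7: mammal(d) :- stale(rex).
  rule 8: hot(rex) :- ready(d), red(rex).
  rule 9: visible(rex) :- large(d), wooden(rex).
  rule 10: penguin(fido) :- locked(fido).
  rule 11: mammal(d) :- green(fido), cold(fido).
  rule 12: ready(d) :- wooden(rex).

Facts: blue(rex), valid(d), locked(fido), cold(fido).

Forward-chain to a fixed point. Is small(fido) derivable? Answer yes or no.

Round 1: rule 3 [mammal(d) :- cold(fido).]; rule 10 [penguin(fido) :- locked(fido).]. Adds mammal(d), penguin(fido).
Round 2: rule 6 [wooden(rex) :- mammal(d).]. Adds wooden(rex).
Round 3: rule 12 [ready(d) :- wooden(rex).]. Adds ready(d).
Round 4: rule 4 [bird(rex) :- ready(d), blue(rex).]. Adds bird(rex).
Round 5: rule 1 [red(rex) :- bird(rex).]. Adds red(rex).
Round 6: rule 8 [hot(rex) :- ready(d), red(rex).]. Adds hot(rex).
Fixed point reached. small(fido) is concluded only by rule 5; rule 5 needs metal(fido) (never derived).

no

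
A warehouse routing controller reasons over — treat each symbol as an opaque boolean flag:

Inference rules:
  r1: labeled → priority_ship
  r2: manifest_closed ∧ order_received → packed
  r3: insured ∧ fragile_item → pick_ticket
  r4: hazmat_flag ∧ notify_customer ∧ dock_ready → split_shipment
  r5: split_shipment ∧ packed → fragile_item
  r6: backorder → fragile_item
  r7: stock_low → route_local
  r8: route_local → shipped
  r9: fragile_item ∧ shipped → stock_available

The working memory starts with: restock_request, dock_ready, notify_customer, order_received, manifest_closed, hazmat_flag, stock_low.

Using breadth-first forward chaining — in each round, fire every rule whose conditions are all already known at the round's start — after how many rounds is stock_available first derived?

Round 1 — r2, r4, r7, derive packed, split_shipment, route_local.
Round 2 — r5, r8, derive fragile_item, shipped.
Round 3 — r9, derive stock_available.
stock_available first appears in round 3.

3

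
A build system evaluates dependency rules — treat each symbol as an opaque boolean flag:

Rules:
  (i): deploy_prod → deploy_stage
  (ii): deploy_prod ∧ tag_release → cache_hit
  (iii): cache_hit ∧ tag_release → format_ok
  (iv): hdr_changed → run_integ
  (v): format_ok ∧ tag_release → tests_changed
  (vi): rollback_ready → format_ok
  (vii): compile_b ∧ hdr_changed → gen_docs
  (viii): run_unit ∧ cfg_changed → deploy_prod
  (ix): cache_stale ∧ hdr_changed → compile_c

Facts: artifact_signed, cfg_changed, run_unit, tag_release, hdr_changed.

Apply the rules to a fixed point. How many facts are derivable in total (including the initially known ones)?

[1] (iv) [hdr_changed → run_integ]; (viii) [run_unit ∧ cfg_changed → deploy_prod]. ⇒ new: run_integ, deploy_prod.
[2] (i) [deploy_prod → deploy_stage]; (ii) [deploy_prod ∧ tag_release → cache_hit]. ⇒ new: deploy_stage, cache_hit.
[3] (iii) [cache_hit ∧ tag_release → format_ok]. ⇒ new: format_ok.
[4] (v) [format_ok ∧ tag_release → tests_changed]. ⇒ new: tests_changed.
Closure: {artifact_signed, cache_hit, cfg_changed, deploy_prod, deploy_stage, format_ok, hdr_changed, run_integ, run_unit, tag_release, tests_changed} — 11 facts.

11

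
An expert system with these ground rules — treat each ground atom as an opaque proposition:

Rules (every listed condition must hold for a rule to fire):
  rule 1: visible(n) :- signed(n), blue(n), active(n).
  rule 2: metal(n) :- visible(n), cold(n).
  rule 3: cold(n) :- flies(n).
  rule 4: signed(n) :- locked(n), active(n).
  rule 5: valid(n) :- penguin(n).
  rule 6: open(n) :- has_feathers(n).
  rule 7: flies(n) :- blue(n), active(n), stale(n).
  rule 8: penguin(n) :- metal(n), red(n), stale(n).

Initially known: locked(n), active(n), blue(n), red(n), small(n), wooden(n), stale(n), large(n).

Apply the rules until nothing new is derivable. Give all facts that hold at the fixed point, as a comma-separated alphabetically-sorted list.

active(n), blue(n), cold(n), flies(n), large(n), locked(n), metal(n), penguin(n), red(n), signed(n), small(n), stale(n), valid(n), visible(n), wooden(n)

Round 1: rule 4 [signed(n) :- locked(n), active(n).]; rule 7 [flies(n) :- blue(n), active(n), stale(n).]. New: signed(n), flies(n).
Round 2: rule 1 [visible(n) :- signed(n), blue(n), active(n).]; rule 3 [cold(n) :- flies(n).]. New: visible(n), cold(n).
Round 3: rule 2 [metal(n) :- visible(n), cold(n).]. New: metal(n).
Round 4: rule 8 [penguin(n) :- metal(n), red(n), stale(n).]. New: penguin(n).
Round 5: rule 5 [valid(n) :- penguin(n).]. New: valid(n).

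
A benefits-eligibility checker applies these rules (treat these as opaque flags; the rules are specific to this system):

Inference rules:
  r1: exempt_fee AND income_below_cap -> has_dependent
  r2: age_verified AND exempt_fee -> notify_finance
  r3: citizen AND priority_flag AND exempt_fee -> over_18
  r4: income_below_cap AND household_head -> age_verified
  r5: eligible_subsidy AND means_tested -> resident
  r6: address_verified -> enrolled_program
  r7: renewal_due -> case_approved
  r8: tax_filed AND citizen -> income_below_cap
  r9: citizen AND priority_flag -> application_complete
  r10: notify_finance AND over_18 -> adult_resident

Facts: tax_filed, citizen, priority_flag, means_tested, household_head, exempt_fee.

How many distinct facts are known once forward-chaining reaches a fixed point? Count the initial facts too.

13

Round 1 — r3, r8, r9, derive over_18, income_below_cap, application_complete.
Round 2 — r1, r4, derive has_dependent, age_verified.
Round 3 — r2, derive notify_finance.
Round 4 — r10, derive adult_resident.
Closure: {adult_resident, age_verified, application_complete, citizen, exempt_fee, has_dependent, household_head, income_below_cap, means_tested, notify_finance, over_18, priority_flag, tax_filed} — 13 facts.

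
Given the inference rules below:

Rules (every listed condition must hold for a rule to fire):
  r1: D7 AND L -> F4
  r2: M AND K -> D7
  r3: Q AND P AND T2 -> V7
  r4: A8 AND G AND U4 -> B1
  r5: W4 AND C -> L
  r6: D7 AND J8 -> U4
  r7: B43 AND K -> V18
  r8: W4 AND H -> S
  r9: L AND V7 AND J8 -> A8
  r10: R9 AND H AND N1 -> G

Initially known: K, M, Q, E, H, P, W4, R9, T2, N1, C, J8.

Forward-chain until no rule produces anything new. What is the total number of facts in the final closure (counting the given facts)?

21

[1] r2 [M AND K -> D7]; r3 [Q AND P AND T2 -> V7]; r5 [W4 AND C -> L]; r8 [W4 AND H -> S]; r10 [R9 AND H AND N1 -> G]. ⇒ new: D7, V7, L, S, G.
[2] r1 [D7 AND L -> F4]; r6 [D7 AND J8 -> U4]; r9 [L AND V7 AND J8 -> A8]. ⇒ new: F4, U4, A8.
[3] r4 [A8 AND G AND U4 -> B1]. ⇒ new: B1.
Closure: {A8, B1, C, D7, E, F4, G, H, J8, K, L, M, N1, P, Q, R9, S, T2, U4, V7, W4} — 21 facts.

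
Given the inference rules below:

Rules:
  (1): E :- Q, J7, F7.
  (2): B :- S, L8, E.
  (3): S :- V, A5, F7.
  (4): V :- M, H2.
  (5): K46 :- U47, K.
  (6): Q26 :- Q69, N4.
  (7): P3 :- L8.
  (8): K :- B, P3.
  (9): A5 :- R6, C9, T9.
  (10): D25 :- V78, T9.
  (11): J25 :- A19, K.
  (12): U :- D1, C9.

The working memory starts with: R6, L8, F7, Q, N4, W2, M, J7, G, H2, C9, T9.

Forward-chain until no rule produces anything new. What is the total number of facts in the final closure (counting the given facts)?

[1] (1) [E :- Q, J7, F7.]; (4) [V :- M, H2.]; (7) [P3 :- L8.]; (9) [A5 :- R6, C9, T9.]. ⇒ new: E, V, P3, A5.
[2] (3) [S :- V, A5, F7.]. ⇒ new: S.
[3] (2) [B :- S, L8, E.]. ⇒ new: B.
[4] (8) [K :- B, P3.]. ⇒ new: K.
Closure: {A5, B, C9, E, F7, G, H2, J7, K, L8, M, N4, P3, Q, R6, S, T9, V, W2} — 19 facts.

19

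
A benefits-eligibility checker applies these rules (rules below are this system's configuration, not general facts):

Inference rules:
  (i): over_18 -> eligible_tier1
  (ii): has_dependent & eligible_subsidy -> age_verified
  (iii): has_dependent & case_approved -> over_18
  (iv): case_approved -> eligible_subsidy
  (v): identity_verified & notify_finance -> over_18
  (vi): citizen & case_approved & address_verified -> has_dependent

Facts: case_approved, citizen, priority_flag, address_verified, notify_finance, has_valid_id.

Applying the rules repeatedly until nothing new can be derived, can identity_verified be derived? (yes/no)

no

[1] (iv) [case_approved -> eligible_subsidy]; (vi) [citizen & case_approved & address_verified -> has_dependent]. ⇒ new: eligible_subsidy, has_dependent.
[2] (ii) [has_dependent & eligible_subsidy -> age_verified]; (iii) [has_dependent & case_approved -> over_18]. ⇒ new: age_verified, over_18.
[3] (i) [over_18 -> eligible_tier1]. ⇒ new: eligible_tier1.
Fixed point reached. No rule has identity_verified as a consequent, and it is not given.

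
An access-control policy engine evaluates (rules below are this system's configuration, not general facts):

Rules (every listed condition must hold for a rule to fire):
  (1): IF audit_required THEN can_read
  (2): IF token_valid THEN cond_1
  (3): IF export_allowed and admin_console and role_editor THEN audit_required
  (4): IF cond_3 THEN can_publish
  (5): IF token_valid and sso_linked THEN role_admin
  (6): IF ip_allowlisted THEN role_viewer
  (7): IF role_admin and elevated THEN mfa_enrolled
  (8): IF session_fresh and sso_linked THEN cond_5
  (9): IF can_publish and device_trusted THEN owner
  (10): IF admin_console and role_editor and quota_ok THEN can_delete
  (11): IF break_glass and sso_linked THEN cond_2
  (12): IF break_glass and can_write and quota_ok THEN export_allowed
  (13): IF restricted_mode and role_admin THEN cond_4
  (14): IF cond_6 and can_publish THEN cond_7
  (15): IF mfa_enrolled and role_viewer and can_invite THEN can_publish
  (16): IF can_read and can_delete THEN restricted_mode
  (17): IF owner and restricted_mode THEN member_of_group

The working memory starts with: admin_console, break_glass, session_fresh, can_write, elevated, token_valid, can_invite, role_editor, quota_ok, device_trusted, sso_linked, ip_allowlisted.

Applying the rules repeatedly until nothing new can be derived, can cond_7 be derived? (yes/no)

[1] (2) [IF token_valid THEN cond_1]; (5) [IF token_valid and sso_linked THEN role_admin]; (6) [IF ip_allowlisted THEN role_viewer]; (8) [IF session_fresh and sso_linked THEN cond_5]; (10) [IF admin_console and role_editor and quota_ok THEN can_delete]; (11) [IF break_glass and sso_linked THEN cond_2]; (12) [IF break_glass and can_write and quota_ok THEN export_allowed]. ⇒ new: cond_1, role_admin, role_viewer, cond_5, can_delete, cond_2, export_allowed.
[2] (3) [IF export_allowed and admin_console and role_editor THEN audit_required]; (7) [IF role_admin and elevated THEN mfa_enrolled]. ⇒ new: audit_required, mfa_enrolled.
[3] (1) [IF audit_required THEN can_read]; (15) [IF mfa_enrolled and role_viewer and can_invite THEN can_publish]. ⇒ new: can_read, can_publish.
[4] (9) [IF can_publish and device_trusted THEN owner]; (16) [IF can_read and can_delete THEN restricted_mode]. ⇒ new: owner, restricted_mode.
[5] (13) [IF restricted_mode and role_admin THEN cond_4]; (17) [IF owner and restricted_mode THEN member_of_group]. ⇒ new: cond_4, member_of_group.
Fixed point reached. cond_7 is concluded only by (14); (14) needs cond_6 (never derived).

no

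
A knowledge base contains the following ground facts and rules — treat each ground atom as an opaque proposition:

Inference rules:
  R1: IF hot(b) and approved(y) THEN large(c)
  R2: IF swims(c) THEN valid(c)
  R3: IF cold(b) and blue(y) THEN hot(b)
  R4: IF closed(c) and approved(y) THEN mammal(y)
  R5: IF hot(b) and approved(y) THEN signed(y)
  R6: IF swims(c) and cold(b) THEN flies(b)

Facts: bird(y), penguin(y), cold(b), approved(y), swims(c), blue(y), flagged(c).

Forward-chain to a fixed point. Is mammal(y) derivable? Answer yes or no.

no

Round 1 fires R2, R3, R6, giving valid(c), hot(b), flies(b).
Round 2 fires R1, R5, giving large(c), signed(y).
Fixed point reached. mammal(y) is concluded only by R4; R4 needs closed(c) (never derived).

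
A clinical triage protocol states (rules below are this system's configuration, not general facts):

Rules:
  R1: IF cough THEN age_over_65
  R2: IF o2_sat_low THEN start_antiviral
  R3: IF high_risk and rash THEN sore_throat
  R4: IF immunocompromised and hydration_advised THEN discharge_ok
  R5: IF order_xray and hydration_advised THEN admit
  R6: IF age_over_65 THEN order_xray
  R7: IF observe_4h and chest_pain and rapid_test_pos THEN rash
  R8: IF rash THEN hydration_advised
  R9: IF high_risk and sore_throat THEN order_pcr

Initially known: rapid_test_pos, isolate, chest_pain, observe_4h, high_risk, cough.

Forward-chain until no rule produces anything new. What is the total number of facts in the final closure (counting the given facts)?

13

Round 1 fires R1, R7, giving age_over_65, rash.
Round 2 fires R3, R6, R8, giving sore_throat, order_xray, hydration_advised.
Round 3 fires R5, R9, giving admit, order_pcr.
Closure: {admit, age_over_65, chest_pain, cough, high_risk, hydration_advised, isolate, observe_4h, order_pcr, order_xray, rapid_test_pos, rash, sore_throat} — 13 facts.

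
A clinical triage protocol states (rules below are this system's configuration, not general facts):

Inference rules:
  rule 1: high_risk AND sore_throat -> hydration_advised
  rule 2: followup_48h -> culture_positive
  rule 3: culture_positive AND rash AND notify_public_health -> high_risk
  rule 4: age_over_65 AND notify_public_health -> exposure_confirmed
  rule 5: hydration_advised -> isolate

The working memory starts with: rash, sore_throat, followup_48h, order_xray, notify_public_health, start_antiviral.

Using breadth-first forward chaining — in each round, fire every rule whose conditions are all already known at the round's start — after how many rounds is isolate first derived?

[1] rule 2 [followup_48h -> culture_positive]. ⇒ new: culture_positive.
[2] rule 3 [culture_positive AND rash AND notify_public_health -> high_risk]. ⇒ new: high_risk.
[3] rule 1 [high_risk AND sore_throat -> hydration_advised]. ⇒ new: hydration_advised.
[4] rule 5 [hydration_advised -> isolate]. ⇒ new: isolate.
isolate first appears in round 4.

4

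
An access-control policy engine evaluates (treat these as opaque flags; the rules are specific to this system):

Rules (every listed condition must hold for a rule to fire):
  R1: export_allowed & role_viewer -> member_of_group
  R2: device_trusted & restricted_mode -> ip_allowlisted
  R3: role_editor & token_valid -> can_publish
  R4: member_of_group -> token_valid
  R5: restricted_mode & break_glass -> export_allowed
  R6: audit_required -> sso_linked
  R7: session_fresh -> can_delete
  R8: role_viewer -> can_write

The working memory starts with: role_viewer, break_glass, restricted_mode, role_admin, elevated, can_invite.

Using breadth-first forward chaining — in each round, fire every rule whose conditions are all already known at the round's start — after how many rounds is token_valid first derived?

3

Round 1: R5 [restricted_mode & break_glass -> export_allowed]; R8 [role_viewer -> can_write]. Adds export_allowed, can_write.
Round 2: R1 [export_allowed & role_viewer -> member_of_group]. Adds member_of_group.
Round 3: R4 [member_of_group -> token_valid]. Adds token_valid.
token_valid first appears in round 3.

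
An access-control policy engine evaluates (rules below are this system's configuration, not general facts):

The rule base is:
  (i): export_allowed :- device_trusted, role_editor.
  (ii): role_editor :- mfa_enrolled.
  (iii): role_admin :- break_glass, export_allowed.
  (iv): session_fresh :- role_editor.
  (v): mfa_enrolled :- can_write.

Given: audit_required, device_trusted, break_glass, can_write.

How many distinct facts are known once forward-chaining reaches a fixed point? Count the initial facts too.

Round 1 fires (v), giving mfa_enrolled.
Round 2 fires (ii), giving role_editor.
Round 3 fires (i), (iv), giving export_allowed, session_fresh.
Round 4 fires (iii), giving role_admin.
Closure: {audit_required, break_glass, can_write, device_trusted, export_allowed, mfa_enrolled, role_admin, role_editor, session_fresh} — 9 facts.

9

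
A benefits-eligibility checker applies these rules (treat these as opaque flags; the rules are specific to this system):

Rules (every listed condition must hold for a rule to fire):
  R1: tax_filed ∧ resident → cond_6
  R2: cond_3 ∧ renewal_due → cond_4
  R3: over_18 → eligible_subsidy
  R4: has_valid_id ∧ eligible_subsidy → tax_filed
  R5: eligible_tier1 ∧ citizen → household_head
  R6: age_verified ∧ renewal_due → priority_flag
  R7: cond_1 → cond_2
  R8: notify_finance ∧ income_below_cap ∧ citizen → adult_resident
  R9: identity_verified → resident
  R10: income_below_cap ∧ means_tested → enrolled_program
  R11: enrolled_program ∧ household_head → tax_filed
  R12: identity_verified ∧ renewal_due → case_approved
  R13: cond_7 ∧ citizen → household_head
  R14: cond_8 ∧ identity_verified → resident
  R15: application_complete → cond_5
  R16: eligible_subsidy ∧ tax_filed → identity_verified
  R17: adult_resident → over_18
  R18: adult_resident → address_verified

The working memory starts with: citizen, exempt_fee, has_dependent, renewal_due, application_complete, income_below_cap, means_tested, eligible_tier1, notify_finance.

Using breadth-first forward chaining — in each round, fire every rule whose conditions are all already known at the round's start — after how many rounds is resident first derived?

Round 1 — R5, R8, R10, R15, derive household_head, adult_resident, enrolled_program, cond_5.
Round 2 — R11, R17, R18, derive tax_filed, over_18, address_verified.
Round 3 — R3, derive eligible_subsidy.
Round 4 — R16, derive identity_verified.
Round 5 — R9, R12, derive resident, case_approved.
resident first appears in round 5.

5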